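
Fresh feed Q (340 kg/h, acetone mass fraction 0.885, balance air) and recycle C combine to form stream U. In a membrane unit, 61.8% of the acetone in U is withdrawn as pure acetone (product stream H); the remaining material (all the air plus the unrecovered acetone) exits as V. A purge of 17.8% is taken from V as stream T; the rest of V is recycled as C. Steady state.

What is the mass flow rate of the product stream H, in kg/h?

acetone in U: m_A = 340×0.885 + (1−0.178)·(1−0.618)·m_A, so m_A = 300.9/0.6860 = 438.63 kg/h.
Product H = 0.618×438.63 = 271.07 kg/h.

271.1 kg/h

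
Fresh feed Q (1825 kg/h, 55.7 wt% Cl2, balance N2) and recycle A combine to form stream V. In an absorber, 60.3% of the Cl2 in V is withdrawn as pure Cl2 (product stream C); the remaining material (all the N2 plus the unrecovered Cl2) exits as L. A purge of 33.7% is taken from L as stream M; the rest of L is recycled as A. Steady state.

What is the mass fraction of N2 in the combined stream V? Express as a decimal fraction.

0.635

N2 enters only via Q and leaves only via the purge: 1825×0.443 = 0.337×(N2 in L), and the absorber passes all N2, so N2 in V = N2 in L = 2399 kg/h.
Cl2 in V: m_A = 1825×0.557 + (1−0.337)·(1−0.603)·m_A, so m_A = 1016.5/0.7368 = 1379.7 kg/h.
V = 1379.7 + 2399 = 3778.7 kg/h.
N2 fraction in V = 2399/3778.7 = 0.635.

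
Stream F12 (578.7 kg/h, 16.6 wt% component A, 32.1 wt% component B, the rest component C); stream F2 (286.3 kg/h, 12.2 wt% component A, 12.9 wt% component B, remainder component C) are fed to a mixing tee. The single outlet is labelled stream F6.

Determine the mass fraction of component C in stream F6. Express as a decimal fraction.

0.591

Total flow out = 578.7 + 286.3 = 865 kg/h.
component C in = 578.7×0.513 + 286.3×0.749 = 511.31 kg/h.
component C mass fraction in F6 = 511.31/865 = 0.591.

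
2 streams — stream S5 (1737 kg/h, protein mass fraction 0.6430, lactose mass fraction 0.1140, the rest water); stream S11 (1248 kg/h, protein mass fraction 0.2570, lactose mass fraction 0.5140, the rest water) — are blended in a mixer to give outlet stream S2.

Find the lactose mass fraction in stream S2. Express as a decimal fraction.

0.2812

Total flow out = 1737 + 1248 = 2985 kg/h.
lactose in = 1737×0.114 + 1248×0.514 = 839.49 kg/h.
lactose mass fraction in S2 = 839.49/2985 = 0.2812.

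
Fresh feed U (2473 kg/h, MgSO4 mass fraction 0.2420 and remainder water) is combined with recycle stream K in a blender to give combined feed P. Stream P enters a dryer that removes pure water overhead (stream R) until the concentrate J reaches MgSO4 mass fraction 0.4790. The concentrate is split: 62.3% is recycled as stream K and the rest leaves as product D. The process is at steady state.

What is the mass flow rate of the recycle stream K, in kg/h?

Overall MgSO4 balance (none leaves overhead): MgSO4 in fresh feed = MgSO4 in product, i.e. 2473×0.242 = (1−0.623)·J·0.479.
J = 598.47/(0.479×0.377) = 3314.1 kg/h.
Recycle K = 0.623×3314.1 = 2064.7 kg/h.

2065 kg/h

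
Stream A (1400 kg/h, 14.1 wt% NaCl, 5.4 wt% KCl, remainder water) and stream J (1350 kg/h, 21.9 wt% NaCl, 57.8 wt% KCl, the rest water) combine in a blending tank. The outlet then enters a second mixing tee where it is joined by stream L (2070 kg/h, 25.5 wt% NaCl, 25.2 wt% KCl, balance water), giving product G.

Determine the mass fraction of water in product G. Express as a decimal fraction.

0.502

Overall, product flow = 4820 kg/h.
water in = 1400×0.805 + 1350×0.203 + 2070×0.493 = 2421.6 kg/h.
water fraction in G = 0.502.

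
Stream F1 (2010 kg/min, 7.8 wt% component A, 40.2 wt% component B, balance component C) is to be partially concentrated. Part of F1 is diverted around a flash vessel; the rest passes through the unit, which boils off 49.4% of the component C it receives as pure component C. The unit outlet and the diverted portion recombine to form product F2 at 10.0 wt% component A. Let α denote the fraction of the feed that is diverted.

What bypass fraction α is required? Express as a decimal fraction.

0.144

All 2010×0.078 = 156.78 kg/min of component A reaches F2, so F2 = 156.78/0.100 = 1567.8 kg/min and vapour = 442.2 kg/min.
The evaporator receives (1−α)·2010 of feed at 0.520 component C and removes 0.494 of that component C:
0.494×0.520×(1−α)×2010 = 442.2
(1−α) = 442.2/516.33 = 0.8564;  α = 0.1436.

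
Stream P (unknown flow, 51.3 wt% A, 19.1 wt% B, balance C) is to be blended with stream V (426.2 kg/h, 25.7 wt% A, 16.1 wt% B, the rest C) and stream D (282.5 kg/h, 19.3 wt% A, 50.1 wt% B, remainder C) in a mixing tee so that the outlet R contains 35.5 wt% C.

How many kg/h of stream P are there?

Let P be the unknown flow. Total out = 708.7 + P.
C balance: 334.49 + 0.296·P = 0.355·(708.7 + P)
(0.296 − 0.355)·P = 0.355×708.7 − 334.49 = -82.905
P = -82.905 / -0.059 = 1405.2 kg/h

1405 kg/h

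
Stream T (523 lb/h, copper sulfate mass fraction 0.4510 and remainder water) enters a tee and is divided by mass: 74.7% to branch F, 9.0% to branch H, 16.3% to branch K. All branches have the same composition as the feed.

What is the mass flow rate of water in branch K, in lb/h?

Branch K total = 0.163×523 = 85.249 lb/h.
water in K = 0.549×85.249 = 46.802 lb/h.

46.8 lb/h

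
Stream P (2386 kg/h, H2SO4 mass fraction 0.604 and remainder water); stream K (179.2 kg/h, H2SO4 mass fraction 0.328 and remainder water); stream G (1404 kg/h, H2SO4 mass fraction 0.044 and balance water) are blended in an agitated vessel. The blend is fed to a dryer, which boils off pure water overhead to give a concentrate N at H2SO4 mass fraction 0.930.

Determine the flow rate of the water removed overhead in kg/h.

2290 kg/h

H2SO4 entering = 2386×0.604 + 179.2×0.328 + 1404×0.044 = 1561.7 kg/h.
All H2SO4 reports to N, so N = 1561.7/0.930 = 1679.2 kg/h.
Total feed = 3969.2 kg/h; overhead = 3969.2 − 1679.2 = 2290 kg/h.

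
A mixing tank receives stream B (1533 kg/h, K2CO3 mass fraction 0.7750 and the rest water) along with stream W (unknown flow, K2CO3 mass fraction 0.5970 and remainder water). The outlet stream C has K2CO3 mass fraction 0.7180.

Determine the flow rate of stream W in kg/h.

Let W be the unknown flow. Total out = 1533 + W.
K2CO3 balance: 1188.1 + 0.597·W = 0.718·(1533 + W)
(0.597 − 0.718)·W = 0.718×1533 − 1188.1 = -87.381
W = -87.381 / -0.121 = 722.16 kg/h

722.2 kg/h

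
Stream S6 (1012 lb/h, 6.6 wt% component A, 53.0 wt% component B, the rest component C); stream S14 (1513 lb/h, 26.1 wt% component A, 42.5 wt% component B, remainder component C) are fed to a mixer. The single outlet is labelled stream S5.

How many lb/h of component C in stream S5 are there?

component C out = component C in = 1012×0.404 + 1513×0.314 = 883.93 lb/h.

883.9 lb/h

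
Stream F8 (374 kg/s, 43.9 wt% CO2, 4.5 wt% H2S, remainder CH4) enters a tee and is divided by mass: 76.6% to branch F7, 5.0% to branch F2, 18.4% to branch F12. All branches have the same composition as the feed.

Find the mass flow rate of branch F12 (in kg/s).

68.82 kg/s

Branch F12 flow = 0.184×374 = 68.816 kg/s.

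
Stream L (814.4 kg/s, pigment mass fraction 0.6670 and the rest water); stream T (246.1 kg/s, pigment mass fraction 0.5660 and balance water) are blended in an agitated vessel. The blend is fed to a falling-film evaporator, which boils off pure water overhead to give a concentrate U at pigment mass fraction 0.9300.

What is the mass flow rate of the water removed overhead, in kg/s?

pigment entering = 814.4×0.667 + 246.1×0.566 = 682.5 kg/s.
All pigment reports to U, so U = 682.5/0.930 = 733.87 kg/s.
Total feed = 1060.5 kg/s; overhead = 1060.5 − 733.87 = 326.63 kg/s.

326.6 kg/s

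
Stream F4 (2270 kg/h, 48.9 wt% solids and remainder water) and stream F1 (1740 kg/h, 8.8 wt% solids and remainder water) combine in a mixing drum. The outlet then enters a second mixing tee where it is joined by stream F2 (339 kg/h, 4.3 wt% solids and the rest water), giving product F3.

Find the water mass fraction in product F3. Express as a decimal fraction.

0.706

Overall, product flow = 4349 kg/h.
water in = 2270×0.511 + 1740×0.912 + 339×0.957 = 3071.3 kg/h.
water fraction in F3 = 0.706.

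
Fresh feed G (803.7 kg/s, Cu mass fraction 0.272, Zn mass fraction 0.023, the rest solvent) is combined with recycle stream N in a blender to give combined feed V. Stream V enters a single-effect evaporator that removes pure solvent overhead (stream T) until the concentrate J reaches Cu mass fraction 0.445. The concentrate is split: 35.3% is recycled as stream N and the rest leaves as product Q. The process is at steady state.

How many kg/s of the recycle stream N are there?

268 kg/s

Overall Cu balance (none leaves overhead): Cu in fresh feed = Cu in product, i.e. 803.7×0.272 = (1−0.353)·J·0.445.
J = 218.61/(0.445×0.647) = 759.27 kg/s.
Recycle N = 0.353×759.27 = 268.02 kg/s.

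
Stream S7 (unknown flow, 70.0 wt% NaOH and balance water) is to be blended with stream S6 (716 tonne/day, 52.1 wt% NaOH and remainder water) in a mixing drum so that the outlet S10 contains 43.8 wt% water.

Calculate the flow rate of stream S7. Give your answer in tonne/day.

Let S7 be the unknown flow. Total out = 716 + S7.
water balance: 342.96 + 0.300·S7 = 0.438·(716 + S7)
(0.300 − 0.438)·S7 = 0.438×716 − 342.96 = -29.356
S7 = -29.356 / -0.138 = 212.72 tonne/day

212.7 tonne/day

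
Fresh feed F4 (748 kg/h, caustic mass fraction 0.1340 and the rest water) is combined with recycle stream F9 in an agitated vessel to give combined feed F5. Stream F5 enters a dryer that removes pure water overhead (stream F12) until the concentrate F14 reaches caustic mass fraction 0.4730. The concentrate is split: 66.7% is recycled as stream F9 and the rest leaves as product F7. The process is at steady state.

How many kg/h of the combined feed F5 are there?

Overall caustic balance (none leaves overhead): caustic in fresh feed = caustic in product, i.e. 748×0.134 = (1−0.667)·F14·0.473.
F14 = 100.23/(0.473×0.333) = 636.36 kg/h.
Recycle F9 = 0.667×636.36 = 424.45 kg/h.
Combined feed F5 = 748 + 424.45 = 1172.5 kg/h.

1172 kg/h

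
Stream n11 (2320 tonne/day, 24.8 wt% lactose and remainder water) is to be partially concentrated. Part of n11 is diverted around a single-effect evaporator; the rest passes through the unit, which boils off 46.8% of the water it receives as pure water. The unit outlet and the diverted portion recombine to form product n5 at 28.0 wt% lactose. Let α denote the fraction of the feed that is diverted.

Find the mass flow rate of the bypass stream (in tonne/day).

All 2320×0.248 = 575.36 tonne/day of lactose reaches n5, so n5 = 575.36/0.280 = 2054.9 tonne/day and vapour = 265.14 tonne/day.
The evaporator receives (1−α)·2320 of feed at 0.752 water and removes 0.468 of that water:
0.468×0.752×(1−α)×2320 = 265.14
(1−α) = 265.14/816.49 = 0.3247;  α = 0.6753.
Bypass flow = 0.6753×2320 = 1566.6 tonne/day.

1567 tonne/day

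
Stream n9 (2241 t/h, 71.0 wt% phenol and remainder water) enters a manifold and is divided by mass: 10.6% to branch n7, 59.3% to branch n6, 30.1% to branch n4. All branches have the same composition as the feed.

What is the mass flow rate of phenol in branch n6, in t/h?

943.5 t/h

Branch n6 total = 0.593×2241 = 1328.9 t/h.
phenol in n6 = 0.710×1328.9 = 943.53 t/h.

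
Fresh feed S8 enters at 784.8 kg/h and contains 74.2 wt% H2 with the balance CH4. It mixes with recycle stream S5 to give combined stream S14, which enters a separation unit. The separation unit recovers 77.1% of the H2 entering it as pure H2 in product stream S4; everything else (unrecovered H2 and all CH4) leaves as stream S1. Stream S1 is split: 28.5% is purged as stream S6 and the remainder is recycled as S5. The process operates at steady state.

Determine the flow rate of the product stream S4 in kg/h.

H2 in S14: m_A = 784.8×0.742 + (1−0.285)·(1−0.771)·m_A, so m_A = 582.32/0.8363 = 696.34 kg/h.
Product S4 = 0.771×696.34 = 536.88 kg/h.

536.9 kg/h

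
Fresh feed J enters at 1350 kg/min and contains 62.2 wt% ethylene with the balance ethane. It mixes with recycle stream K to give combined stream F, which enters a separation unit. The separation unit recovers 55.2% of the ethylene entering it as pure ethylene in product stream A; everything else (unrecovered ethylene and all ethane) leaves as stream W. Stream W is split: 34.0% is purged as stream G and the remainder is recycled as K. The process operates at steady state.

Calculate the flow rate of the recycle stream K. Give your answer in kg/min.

ethane enters only via J and leaves only via the purge: 1350×0.378 = 0.340×(ethane in W), and the separation unit passes all ethane, so ethane in F = ethane in W = 1500.9 kg/min.
ethylene in F: m_A = 1350×0.622 + (1−0.340)·(1−0.552)·m_A, so m_A = 839.7/0.7043 = 1192.2 kg/min.
W = (1−0.552)×1192.2 + 1500.9 = 2035 kg/min.
Recycle K = (1−0.340)×2035 = 1343.1 kg/min.

1343 kg/min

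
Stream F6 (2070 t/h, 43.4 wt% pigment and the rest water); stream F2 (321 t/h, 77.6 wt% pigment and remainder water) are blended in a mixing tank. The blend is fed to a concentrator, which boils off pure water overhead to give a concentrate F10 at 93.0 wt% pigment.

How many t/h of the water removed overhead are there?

pigment entering = 2070×0.434 + 321×0.776 = 1147.5 t/h.
All pigment reports to F10, so F10 = 1147.5/0.930 = 1233.8 t/h.
Total feed = 2391 t/h; overhead = 2391 − 1233.8 = 1157.2 t/h.

1157 t/h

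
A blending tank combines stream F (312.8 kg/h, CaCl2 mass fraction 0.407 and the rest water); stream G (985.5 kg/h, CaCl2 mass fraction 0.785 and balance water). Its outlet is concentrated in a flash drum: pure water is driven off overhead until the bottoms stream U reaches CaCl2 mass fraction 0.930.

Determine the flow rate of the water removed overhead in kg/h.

329.6 kg/h

CaCl2 entering = 312.8×0.407 + 985.5×0.785 = 900.93 kg/h.
All CaCl2 reports to U, so U = 900.93/0.930 = 968.74 kg/h.
Total feed = 1298.3 kg/h; overhead = 1298.3 − 968.74 = 329.56 kg/h.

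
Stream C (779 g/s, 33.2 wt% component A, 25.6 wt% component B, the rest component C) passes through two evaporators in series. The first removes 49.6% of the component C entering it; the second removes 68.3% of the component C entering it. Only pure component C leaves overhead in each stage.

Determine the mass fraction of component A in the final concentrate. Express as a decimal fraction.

component C in feed = 779×0.412 = 320.95 g/s.
After stage 1: component C left = (1−0.496)×320.95 = 161.76; stream total = 619.81 g/s.
After stage 2: component C left = (1−0.683)×161.76 = 51.277; final concentrate = 509.33 g/s.
component A fraction = 258.63/509.33 = 0.5078.

0.5078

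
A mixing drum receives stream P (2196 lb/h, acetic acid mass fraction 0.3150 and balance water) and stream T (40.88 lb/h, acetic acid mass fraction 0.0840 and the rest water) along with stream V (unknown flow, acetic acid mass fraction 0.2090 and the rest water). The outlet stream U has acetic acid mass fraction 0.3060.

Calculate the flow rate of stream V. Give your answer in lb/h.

Let V be the unknown flow. Total out = 2236.9 + V.
acetic acid balance: 695.17 + 0.209·V = 0.306·(2236.9 + V)
(0.209 − 0.306)·V = 0.306×2236.9 − 695.17 = -10.689
V = -10.689 / -0.097 = 110.19 lb/h

110.2 lb/h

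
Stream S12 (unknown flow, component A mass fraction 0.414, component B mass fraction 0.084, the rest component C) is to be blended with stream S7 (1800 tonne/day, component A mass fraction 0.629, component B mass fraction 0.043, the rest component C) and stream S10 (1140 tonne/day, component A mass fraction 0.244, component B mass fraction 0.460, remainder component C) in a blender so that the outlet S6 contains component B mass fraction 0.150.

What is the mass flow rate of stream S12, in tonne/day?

2436 tonne/day

Let S12 be the unknown flow. Total out = 2940 + S12.
component B balance: 601.8 + 0.084·S12 = 0.150·(2940 + S12)
(0.084 − 0.150)·S12 = 0.150×2940 − 601.8 = -160.8
S12 = -160.8 / -0.066 = 2436.4 tonne/day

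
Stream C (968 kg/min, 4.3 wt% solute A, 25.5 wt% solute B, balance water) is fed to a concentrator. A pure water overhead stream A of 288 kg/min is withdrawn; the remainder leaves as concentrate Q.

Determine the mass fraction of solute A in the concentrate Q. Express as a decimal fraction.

solute A is not removed: 968×0.043 = 41.624 kg/min of solute A enters Q.
Concentrate = 968 − 288 = 680 kg/min.
Mass fraction = 41.624/680 = 0.0612.

0.0612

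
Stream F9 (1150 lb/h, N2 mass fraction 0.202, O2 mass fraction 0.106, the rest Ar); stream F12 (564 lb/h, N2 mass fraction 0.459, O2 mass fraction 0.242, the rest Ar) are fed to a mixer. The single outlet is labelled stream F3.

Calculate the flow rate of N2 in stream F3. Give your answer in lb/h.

N2 out = N2 in = 1150×0.202 + 564×0.459 = 491.18 lb/h.

491.2 lb/h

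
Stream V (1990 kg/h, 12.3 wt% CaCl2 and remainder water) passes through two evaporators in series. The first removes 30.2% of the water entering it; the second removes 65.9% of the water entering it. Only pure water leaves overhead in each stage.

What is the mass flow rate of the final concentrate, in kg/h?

water in feed = 1990×0.877 = 1745.2 kg/h.
After stage 1: water left = (1−0.302)×1745.2 = 1218.2; stream total = 1462.9 kg/h.
After stage 2: water left = (1−0.659)×1218.2 = 415.4; final concentrate = 660.17 kg/h.

660.2 kg/h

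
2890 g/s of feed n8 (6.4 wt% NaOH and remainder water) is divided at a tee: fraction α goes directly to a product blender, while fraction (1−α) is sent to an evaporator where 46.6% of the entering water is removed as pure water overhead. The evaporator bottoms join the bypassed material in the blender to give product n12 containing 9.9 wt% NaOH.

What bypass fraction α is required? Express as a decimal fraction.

0.189

All 2890×0.064 = 184.96 g/s of NaOH reaches n12, so n12 = 184.96/0.099 = 1868.3 g/s and vapour = 1021.7 g/s.
The evaporator receives (1−α)·2890 of feed at 0.936 water and removes 0.466 of that water:
0.466×0.936×(1−α)×2890 = 1021.7
(1−α) = 1021.7/1260.5 = 0.8105;  α = 0.1895.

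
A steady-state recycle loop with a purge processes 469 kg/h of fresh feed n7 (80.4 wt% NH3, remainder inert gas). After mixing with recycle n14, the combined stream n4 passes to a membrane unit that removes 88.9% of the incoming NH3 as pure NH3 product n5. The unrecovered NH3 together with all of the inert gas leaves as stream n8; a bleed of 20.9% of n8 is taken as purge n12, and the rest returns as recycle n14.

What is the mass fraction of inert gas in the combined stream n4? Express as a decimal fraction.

inert gas enters only via n7 and leaves only via the purge: 469×0.196 = 0.209×(inert gas in n8), and the membrane unit passes all inert gas, so inert gas in n4 = inert gas in n8 = 439.83 kg/h.
NH3 in n4: m_A = 469×0.804 + (1−0.209)·(1−0.889)·m_A, so m_A = 377.08/0.9122 = 413.37 kg/h.
n4 = 413.37 + 439.83 = 853.2 kg/h.
inert gas fraction in n4 = 439.83/853.2 = 0.516.

0.516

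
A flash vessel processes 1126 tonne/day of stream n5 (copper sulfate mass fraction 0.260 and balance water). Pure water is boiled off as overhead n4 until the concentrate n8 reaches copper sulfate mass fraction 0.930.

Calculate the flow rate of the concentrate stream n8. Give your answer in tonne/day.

314.8 tonne/day

copper sulfate is conserved: 1126×0.260 = 292.76 tonne/day all reports to the concentrate.
Concentrate = 292.76/(target fraction) = 314.8 tonne/day.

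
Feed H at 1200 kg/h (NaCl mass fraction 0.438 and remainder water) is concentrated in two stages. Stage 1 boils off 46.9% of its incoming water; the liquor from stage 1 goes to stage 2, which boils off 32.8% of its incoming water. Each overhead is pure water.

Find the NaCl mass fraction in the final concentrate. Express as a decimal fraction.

0.686

water in feed = 1200×0.562 = 674.4 kg/h.
After stage 1: water left = (1−0.469)×674.4 = 358.11; stream total = 883.71 kg/h.
After stage 2: water left = (1−0.328)×358.11 = 240.65; final concentrate = 766.25 kg/h.
NaCl fraction = 525.6/766.25 = 0.686.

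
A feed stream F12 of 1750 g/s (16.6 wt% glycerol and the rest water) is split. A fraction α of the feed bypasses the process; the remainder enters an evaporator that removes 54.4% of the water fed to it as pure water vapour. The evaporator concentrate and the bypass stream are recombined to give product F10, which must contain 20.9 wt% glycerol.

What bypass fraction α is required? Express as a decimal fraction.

0.547

All 1750×0.166 = 290.5 g/s of glycerol reaches F10, so F10 = 290.5/0.209 = 1390 g/s and vapour = 360.05 g/s.
The evaporator receives (1−α)·1750 of feed at 0.834 water and removes 0.544 of that water:
0.544×0.834×(1−α)×1750 = 360.05
(1−α) = 360.05/793.97 = 0.4535;  α = 0.5465.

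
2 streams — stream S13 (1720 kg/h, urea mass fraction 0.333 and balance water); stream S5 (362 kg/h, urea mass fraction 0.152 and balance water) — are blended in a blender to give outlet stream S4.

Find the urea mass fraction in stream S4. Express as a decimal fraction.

0.302

Total flow out = 1720 + 362 = 2082 kg/h.
urea in = 1720×0.333 + 362×0.152 = 627.78 kg/h.
urea mass fraction in S4 = 627.78/2082 = 0.302.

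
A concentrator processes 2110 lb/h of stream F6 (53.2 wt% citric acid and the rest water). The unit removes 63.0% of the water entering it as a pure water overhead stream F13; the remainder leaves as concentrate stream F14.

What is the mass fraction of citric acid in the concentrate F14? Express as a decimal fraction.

0.7544

citric acid is not removed: 2110×0.532 = 1122.5 lb/h of citric acid enters F14.
water entering = 2110×0.468 = 987.48 lb/h; overhead removed = 0.630×987.48 = 622.11 lb/h.
Concentrate = 2110 − 622.11 = 1487.9 lb/h.
Mass fraction = 1122.5/1487.9 = 0.7544.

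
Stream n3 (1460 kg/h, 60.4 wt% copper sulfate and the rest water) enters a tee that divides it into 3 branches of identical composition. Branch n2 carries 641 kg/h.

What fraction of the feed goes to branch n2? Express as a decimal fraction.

0.439

Fraction to n2 = 641/1460 = 0.4390.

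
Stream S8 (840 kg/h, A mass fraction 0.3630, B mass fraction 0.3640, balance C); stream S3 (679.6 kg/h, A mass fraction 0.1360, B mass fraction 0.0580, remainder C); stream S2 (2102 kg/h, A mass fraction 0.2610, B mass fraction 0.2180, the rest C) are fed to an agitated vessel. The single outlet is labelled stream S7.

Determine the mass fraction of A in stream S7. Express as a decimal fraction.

Total flow out = 840 + 679.6 + 2102 = 3621.6 kg/h.
A in = 840×0.363 + 679.6×0.136 + 2102×0.261 = 945.97 kg/h.
A mass fraction in S7 = 945.97/3621.6 = 0.2612.

0.2612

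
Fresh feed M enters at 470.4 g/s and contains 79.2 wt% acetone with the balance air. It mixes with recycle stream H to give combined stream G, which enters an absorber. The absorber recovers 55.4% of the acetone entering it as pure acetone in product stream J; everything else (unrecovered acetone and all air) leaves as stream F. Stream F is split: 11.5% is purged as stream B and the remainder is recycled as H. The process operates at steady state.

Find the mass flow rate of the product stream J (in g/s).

acetone in G: m_A = 470.4×0.792 + (1−0.115)·(1−0.554)·m_A, so m_A = 372.56/0.6053 = 615.5 g/s.
Product J = 0.554×615.5 = 340.99 g/s.

341 g/s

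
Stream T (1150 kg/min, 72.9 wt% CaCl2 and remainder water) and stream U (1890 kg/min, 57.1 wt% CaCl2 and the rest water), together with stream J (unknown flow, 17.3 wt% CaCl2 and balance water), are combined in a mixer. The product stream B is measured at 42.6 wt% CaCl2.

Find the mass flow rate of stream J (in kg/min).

2460 kg/min

Let J be the unknown flow. Total out = 3040 + J.
CaCl2 balance: 1917.5 + 0.173·J = 0.426·(3040 + J)
(0.173 − 0.426)·J = 0.426×3040 − 1917.5 = -622.5
J = -622.5 / -0.253 = 2460.5 kg/min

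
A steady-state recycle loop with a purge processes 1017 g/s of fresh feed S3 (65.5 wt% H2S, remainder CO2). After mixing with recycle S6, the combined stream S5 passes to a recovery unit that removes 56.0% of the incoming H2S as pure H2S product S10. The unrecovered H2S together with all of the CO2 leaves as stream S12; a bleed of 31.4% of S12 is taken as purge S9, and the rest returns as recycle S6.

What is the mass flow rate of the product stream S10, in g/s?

534.3 g/s

H2S in S5: m_A = 1017×0.655 + (1−0.314)·(1−0.560)·m_A, so m_A = 666.13/0.6982 = 954.13 g/s.
Product S10 = 0.560×954.13 = 534.31 g/s.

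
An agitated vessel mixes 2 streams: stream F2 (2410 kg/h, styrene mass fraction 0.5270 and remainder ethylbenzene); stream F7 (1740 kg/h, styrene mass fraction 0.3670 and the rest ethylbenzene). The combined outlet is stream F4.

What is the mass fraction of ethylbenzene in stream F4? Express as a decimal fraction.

0.5401

Total flow out = 2410 + 1740 = 4150 kg/h.
ethylbenzene in = 2410×0.473 + 1740×0.633 = 2241.3 kg/h.
ethylbenzene mass fraction in F4 = 2241.3/4150 = 0.5401.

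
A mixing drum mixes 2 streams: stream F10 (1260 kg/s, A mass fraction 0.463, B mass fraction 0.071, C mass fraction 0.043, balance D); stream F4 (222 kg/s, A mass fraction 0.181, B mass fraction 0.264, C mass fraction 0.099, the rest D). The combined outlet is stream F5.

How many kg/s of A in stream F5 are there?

A out = A in = 1260×0.463 + 222×0.181 = 623.56 kg/s.

623.6 kg/s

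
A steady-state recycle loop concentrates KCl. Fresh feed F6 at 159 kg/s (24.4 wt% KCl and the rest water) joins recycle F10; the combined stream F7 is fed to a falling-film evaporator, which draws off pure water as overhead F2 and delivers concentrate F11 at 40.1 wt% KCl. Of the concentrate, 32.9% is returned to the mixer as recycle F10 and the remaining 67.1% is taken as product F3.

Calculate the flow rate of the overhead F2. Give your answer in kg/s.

Overall KCl balance (none leaves overhead): KCl in fresh feed = KCl in product, i.e. 159×0.244 = (1−0.329)·F11·0.401.
F11 = 38.796/(0.401×0.671) = 144.18 kg/s.
Recycle F10 = 0.329×144.18 = 47.437 kg/s.
Combined feed F7 = 159 + 47.437 = 206.44 kg/s.
Overhead F2 = F7 − F11 = 206.44 − 144.18 = 62.252 kg/s.

62.25 kg/s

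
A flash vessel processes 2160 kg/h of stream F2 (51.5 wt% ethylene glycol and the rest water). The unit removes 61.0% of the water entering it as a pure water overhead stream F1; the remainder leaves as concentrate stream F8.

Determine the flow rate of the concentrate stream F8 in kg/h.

1521 kg/h

water entering = 2160×0.485 = 1047.6 kg/h; overhead removed = 0.610×1047.6 = 639.04 kg/h.
Concentrate = 2160 − 639.04 = 1521 kg/h.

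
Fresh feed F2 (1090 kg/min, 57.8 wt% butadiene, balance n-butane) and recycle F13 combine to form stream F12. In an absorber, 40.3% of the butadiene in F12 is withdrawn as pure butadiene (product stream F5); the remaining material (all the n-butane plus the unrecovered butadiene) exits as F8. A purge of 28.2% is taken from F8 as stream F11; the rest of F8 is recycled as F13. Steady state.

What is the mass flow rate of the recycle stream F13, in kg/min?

1644 kg/min

n-butane enters only via F2 and leaves only via the purge: 1090×0.422 = 0.282×(n-butane in F8), and the absorber passes all n-butane, so n-butane in F12 = n-butane in F8 = 1631.1 kg/min.
butadiene in F12: m_A = 1090×0.578 + (1−0.282)·(1−0.403)·m_A, so m_A = 630.02/0.5714 = 1102.7 kg/min.
F8 = (1−0.403)×1102.7 + 1631.1 = 2289.4 kg/min.
Recycle F13 = (1−0.282)×2289.4 = 1643.8 kg/min.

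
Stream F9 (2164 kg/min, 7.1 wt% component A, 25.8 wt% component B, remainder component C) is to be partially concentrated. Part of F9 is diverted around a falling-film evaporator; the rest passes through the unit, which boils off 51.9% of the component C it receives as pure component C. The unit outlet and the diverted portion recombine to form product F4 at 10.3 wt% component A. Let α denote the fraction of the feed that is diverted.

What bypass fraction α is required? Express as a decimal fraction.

0.108

All 2164×0.071 = 153.64 kg/min of component A reaches F4, so F4 = 153.64/0.103 = 1491.7 kg/min and vapour = 672.31 kg/min.
The evaporator receives (1−α)·2164 of feed at 0.671 component C and removes 0.519 of that component C:
0.519×0.671×(1−α)×2164 = 672.31
(1−α) = 672.31/753.61 = 0.8921;  α = 0.1079.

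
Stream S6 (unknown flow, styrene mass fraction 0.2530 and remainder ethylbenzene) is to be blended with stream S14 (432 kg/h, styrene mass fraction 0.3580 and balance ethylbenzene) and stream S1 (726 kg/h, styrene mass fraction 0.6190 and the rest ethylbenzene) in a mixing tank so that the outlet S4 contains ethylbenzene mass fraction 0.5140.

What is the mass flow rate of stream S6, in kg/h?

177.1 kg/h

Let S6 be the unknown flow. Total out = 1158 + S6.
ethylbenzene balance: 553.95 + 0.747·S6 = 0.514·(1158 + S6)
(0.747 − 0.514)·S6 = 0.514×1158 − 553.95 = 41.262
S6 = 41.262 / 0.233 = 177.09 kg/h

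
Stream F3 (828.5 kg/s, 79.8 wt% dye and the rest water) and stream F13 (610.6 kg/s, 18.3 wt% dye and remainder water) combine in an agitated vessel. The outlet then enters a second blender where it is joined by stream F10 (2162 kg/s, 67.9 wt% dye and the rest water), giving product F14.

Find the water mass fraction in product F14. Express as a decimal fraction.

Overall, product flow = 3601.1 kg/s.
water in = 828.5×0.202 + 610.6×0.817 + 2162×0.321 = 1360.2 kg/s.
water fraction in F14 = 0.3777.

0.3777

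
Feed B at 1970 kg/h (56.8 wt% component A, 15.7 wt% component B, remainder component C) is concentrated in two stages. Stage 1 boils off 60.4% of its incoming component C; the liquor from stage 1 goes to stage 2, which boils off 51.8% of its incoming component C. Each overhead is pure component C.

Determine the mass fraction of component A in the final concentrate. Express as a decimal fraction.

0.731

component C in feed = 1970×0.275 = 541.75 kg/h.
After stage 1: component C left = (1−0.604)×541.75 = 214.53; stream total = 1642.8 kg/h.
After stage 2: component C left = (1−0.518)×214.53 = 103.4; final concentrate = 1531.7 kg/h.
component A fraction = 1119/1531.7 = 0.731.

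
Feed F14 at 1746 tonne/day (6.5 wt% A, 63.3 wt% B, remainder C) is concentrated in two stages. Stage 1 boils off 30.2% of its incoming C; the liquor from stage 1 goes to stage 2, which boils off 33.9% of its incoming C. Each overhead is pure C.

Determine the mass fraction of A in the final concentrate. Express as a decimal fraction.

C in feed = 1746×0.302 = 527.29 tonne/day.
After stage 1: C left = (1−0.302)×527.29 = 368.05; stream total = 1586.8 tonne/day.
After stage 2: C left = (1−0.339)×368.05 = 243.28; final concentrate = 1462 tonne/day.
A fraction = 113.49/1462 = 0.0776.

0.0776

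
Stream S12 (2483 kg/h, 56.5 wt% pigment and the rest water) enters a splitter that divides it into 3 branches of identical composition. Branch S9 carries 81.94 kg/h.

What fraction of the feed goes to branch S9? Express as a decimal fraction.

0.033

Fraction to S9 = 81.94/2483 = 0.0330.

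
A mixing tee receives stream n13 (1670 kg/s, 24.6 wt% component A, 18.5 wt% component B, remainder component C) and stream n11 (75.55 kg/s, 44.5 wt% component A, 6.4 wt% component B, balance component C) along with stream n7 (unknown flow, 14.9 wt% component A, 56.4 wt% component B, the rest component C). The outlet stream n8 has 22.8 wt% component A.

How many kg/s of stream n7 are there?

Let n7 be the unknown flow. Total out = 1745.5 + n7.
component A balance: 444.44 + 0.149·n7 = 0.228·(1745.5 + n7)
(0.149 − 0.228)·n7 = 0.228×1745.5 − 444.44 = -46.454
n7 = -46.454 / -0.079 = 588.03 kg/s

588 kg/s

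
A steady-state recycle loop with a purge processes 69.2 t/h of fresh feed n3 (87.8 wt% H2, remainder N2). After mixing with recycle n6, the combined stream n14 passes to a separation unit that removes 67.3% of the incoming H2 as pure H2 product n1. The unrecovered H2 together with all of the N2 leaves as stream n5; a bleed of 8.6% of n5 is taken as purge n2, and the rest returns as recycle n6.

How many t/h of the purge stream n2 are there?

10.88 t/h

N2 enters only via n3 and leaves only via the purge: 69.2×0.122 = 0.086×(N2 in n5), and the separation unit passes all N2, so N2 in n14 = N2 in n5 = 98.167 t/h.
H2 in n14: m_A = 69.2×0.878 + (1−0.086)·(1−0.673)·m_A, so m_A = 60.758/0.7011 = 86.658 t/h.
n5 = (1−0.673)×86.658 + 98.167 = 126.5 t/h.
Purge n2 = 0.086×126.5 = 10.879 t/h.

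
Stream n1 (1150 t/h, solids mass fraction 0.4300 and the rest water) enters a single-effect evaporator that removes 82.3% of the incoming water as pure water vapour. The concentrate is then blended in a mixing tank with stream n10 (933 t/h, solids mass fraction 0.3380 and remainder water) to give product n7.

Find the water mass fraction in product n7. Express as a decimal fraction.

Vapour removed = 0.823×0.570×1150 = 539.48 t/h; concentrate = 610.52 t/h.
water reaching the mixer = 116.02 (from concentrate) + 933×0.662 = 733.67 t/h.
Product flow = 610.52 + 933 = 1543.5 t/h; water fraction = 0.4753.

0.4753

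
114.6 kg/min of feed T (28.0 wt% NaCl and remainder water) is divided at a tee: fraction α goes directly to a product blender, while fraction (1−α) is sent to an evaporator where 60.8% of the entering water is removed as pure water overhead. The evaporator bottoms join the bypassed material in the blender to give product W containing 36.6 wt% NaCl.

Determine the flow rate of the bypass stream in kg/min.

53.09 kg/min

All 114.6×0.280 = 32.088 kg/min of NaCl reaches W, so W = 32.088/0.366 = 87.672 kg/min and vapour = 26.928 kg/min.
The evaporator receives (1−α)·114.6 of feed at 0.720 water and removes 0.608 of that water:
0.608×0.720×(1−α)×114.6 = 26.928
(1−α) = 26.928/50.167 = 0.5368;  α = 0.4632.
Bypass flow = 0.4632×114.6 = 53.087 kg/min.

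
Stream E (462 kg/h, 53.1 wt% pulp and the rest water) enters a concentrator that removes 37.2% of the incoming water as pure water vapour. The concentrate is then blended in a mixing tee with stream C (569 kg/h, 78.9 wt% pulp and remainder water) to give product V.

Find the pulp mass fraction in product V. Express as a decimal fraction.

0.730

Vapour removed = 0.372×0.469×462 = 80.604 kg/h; concentrate = 381.4 kg/h.
pulp reaching the mixer = 245.32 (from concentrate) + 569×0.789 = 694.26 kg/h.
Product flow = 381.4 + 569 = 950.4 kg/h; pulp fraction = 0.730.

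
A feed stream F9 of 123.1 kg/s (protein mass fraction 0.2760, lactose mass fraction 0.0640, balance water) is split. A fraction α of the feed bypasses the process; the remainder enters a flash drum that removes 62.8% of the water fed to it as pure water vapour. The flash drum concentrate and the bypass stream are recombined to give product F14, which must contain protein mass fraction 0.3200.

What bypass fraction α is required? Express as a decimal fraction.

All 123.1×0.276 = 33.976 kg/s of protein reaches F14, so F14 = 33.976/0.320 = 106.17 kg/s and vapour = 16.926 kg/s.
The evaporator receives (1−α)·123.1 of feed at 0.660 water and removes 0.628 of that water:
0.628×0.660×(1−α)×123.1 = 16.926
(1−α) = 16.926/51.022 = 0.3317;  α = 0.6683.

0.668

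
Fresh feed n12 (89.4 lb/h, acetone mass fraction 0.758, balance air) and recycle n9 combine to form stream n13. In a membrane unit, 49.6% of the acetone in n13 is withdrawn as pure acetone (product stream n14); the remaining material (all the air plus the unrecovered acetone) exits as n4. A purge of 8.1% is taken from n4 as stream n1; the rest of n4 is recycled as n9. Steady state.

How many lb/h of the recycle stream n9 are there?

303.9 lb/h

air enters only via n12 and leaves only via the purge: 89.4×0.242 = 0.081×(air in n4), and the membrane unit passes all air, so air in n13 = air in n4 = 267.1 lb/h.
acetone in n13: m_A = 89.4×0.758 + (1−0.081)·(1−0.496)·m_A, so m_A = 67.765/0.5368 = 126.23 lb/h.
n4 = (1−0.496)×126.23 + 267.1 = 330.72 lb/h.
Recycle n9 = (1−0.081)×330.72 = 303.93 lb/h.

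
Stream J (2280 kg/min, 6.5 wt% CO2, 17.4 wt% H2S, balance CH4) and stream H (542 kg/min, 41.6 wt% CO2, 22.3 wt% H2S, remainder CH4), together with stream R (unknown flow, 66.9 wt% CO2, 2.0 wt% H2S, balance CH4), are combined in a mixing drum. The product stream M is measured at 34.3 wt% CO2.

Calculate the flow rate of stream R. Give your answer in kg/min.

1823 kg/min

Let R be the unknown flow. Total out = 2822 + R.
CO2 balance: 373.67 + 0.669·R = 0.343·(2822 + R)
(0.669 − 0.343)·R = 0.343×2822 − 373.67 = 594.27
R = 594.27 / 0.326 = 1822.9 kg/min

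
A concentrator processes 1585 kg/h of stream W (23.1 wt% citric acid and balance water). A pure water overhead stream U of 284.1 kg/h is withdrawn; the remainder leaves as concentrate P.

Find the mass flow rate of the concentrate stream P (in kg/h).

1301 kg/h

Concentrate = 1585 − 284.1 = 1300.9 kg/h.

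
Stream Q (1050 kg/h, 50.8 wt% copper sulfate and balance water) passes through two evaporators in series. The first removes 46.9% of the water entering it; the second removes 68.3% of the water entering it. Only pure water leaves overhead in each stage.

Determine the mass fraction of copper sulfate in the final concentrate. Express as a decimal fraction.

water in feed = 1050×0.492 = 516.6 kg/h.
After stage 1: water left = (1−0.469)×516.6 = 274.31; stream total = 807.71 kg/h.
After stage 2: water left = (1−0.683)×274.31 = 86.958; final concentrate = 620.36 kg/h.
copper sulfate fraction = 533.4/620.36 = 0.8598.

0.8598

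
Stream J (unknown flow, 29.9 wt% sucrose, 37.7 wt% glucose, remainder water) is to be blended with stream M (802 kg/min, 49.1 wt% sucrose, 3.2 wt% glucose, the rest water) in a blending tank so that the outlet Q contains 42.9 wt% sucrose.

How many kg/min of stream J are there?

382.5 kg/min

Let J be the unknown flow. Total out = 802 + J.
sucrose balance: 393.78 + 0.299·J = 0.429·(802 + J)
(0.299 − 0.429)·J = 0.429×802 − 393.78 = -49.724
J = -49.724 / -0.130 = 382.49 kg/min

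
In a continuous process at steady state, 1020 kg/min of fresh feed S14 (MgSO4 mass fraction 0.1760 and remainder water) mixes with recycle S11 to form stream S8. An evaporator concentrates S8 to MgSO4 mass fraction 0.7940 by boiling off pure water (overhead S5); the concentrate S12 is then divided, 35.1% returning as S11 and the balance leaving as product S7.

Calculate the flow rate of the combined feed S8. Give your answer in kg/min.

Overall MgSO4 balance (none leaves overhead): MgSO4 in fresh feed = MgSO4 in product, i.e. 1020×0.176 = (1−0.351)·S12·0.794.
S12 = 179.52/(0.794×0.649) = 348.38 kg/min.
Recycle S11 = 0.351×348.38 = 122.28 kg/min.
Combined feed S8 = 1020 + 122.28 = 1142.3 kg/min.

1142 kg/min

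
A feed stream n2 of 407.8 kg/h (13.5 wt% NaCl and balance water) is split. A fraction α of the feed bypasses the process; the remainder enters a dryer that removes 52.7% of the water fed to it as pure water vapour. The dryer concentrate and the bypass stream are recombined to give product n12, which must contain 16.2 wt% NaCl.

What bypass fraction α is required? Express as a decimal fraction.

0.634

All 407.8×0.135 = 55.053 kg/h of NaCl reaches n12, so n12 = 55.053/0.162 = 339.83 kg/h and vapour = 67.967 kg/h.
The evaporator receives (1−α)·407.8 of feed at 0.865 water and removes 0.527 of that water:
0.527×0.865×(1−α)×407.8 = 67.967
(1−α) = 67.967/185.9 = 0.3656;  α = 0.6344.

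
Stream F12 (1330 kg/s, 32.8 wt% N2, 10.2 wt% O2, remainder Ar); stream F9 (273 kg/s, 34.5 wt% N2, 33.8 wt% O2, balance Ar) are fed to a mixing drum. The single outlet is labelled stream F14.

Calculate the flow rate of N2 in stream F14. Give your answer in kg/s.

530.4 kg/s

N2 out = N2 in = 1330×0.328 + 273×0.345 = 530.42 kg/s.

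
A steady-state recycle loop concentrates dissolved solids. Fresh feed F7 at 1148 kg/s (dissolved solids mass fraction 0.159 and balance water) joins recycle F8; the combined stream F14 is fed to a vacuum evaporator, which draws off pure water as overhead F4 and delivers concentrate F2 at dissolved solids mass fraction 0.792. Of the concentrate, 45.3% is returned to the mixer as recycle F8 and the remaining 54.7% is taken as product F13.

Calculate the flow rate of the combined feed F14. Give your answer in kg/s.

Overall dissolved solids balance (none leaves overhead): dissolved solids in fresh feed = dissolved solids in product, i.e. 1148×0.159 = (1−0.453)·F2·0.792.
F2 = 182.53/(0.792×0.547) = 421.33 kg/s.
Recycle F8 = 0.453×421.33 = 190.86 kg/s.
Combined feed F14 = 1148 + 190.86 = 1338.9 kg/s.

1339 kg/s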